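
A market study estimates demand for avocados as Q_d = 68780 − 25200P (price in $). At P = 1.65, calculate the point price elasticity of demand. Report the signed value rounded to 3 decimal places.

-1.529

dQ_d/dP = −25200. At P = 1.65, Q_d = 68780 − 25200(1.65) = 27200.
Ed = (dQ_d/dP)·(P/Q_d) = −25200 × (1.65/27200) = -1.52867…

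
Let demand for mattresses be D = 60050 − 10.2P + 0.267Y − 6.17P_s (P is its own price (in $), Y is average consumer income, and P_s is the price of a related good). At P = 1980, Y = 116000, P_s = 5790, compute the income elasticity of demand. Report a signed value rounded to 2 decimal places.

At the given values, D = 60050 − 10.2(1980) + 0.267(116000) − 6.17(5790) = 35101.7.
∂D/∂Y = 0.267.
E = (0.267) × (116000/35101.7) = 0.8823…

0.88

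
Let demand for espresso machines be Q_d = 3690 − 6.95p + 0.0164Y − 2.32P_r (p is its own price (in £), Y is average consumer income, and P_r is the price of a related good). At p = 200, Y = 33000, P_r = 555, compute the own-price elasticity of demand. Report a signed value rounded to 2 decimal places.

At the given values, Q_d = 3690 − 6.95(200) + 0.0164(33000) − 2.32(555) = 1553.6.
∂Q_d/∂p = −6.95.
E = (-6.95) × (200/1553.6) = -0.8946…

-0.89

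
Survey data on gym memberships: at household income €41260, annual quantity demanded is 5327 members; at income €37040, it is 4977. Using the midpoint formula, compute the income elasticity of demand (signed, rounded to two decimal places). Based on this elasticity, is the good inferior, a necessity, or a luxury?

0.63; necessity

%ΔQ = (4977 − 5327)/[( 5327 + 4977)/2] = -350/5152 = -0.067934…
%ΔIncome = (37040 − 41260)/[( 41260 + 37040)/2] = -4220/39150 = -0.107790…
E_income = (-350/5152) / (-4220/39150) = 0.6302…
0 < E_income < 1 ⇒ normal good, necessity.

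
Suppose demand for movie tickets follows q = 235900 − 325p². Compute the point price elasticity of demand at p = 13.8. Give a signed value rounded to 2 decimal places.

-0.71

dq/dp = −2·325·p = -8970. At p = 13.8, q = 174007.
Ed = (dq/dp)·(p/q) = (-8970) × (13.8/174007) = -0.7113…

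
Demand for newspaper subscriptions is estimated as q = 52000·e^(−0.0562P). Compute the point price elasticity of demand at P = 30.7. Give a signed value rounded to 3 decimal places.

-1.725

dq/dP = −0.0562·q = -520.516. At P = 30.7, q = 9261.85.
Ed = (dq/dP)·(P/q) = (-520.516) × (30.7/9261.85) = -1.72534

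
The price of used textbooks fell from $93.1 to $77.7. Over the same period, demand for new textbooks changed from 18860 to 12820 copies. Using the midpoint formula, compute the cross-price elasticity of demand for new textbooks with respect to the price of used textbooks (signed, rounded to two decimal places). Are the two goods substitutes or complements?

%ΔQ_{new textbooks} = (12820 − 18860)/avg = -6040/15840 = -0.381313…
%ΔP_{used textbooks} = (77.7 − 93.1)/avg = -15.4/85.4 = -0.180327…
E_cross = (-6040/15840) / (-15.4/85.4) = 2.1145…
E_cross > 0 ⇒ the goods are substitutes.

2.11; substitutes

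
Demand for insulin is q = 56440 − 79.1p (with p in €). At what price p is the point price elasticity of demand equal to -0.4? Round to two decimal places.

203.86

Ed = −79.1p/(56440 − 79.1p). Set this equal to -0.4:
79.1p = 0.4·(56440 − 79.1p) ⇒ 79.1p(1 + 0.4) = 0.4·56440
p = 0.4·56440 / (79.1·1.4) = 203.8649…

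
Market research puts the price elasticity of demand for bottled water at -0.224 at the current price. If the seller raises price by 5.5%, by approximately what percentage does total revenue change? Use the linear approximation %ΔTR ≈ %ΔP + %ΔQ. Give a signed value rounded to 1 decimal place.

+4.3%

%ΔQ ≈ Ed × %ΔP = (-0.224) × (+5.5%) = -1.2320%
%ΔTR ≈ %ΔP + %ΔQ = (+5.5%) + (-1.2320%) = +4.2680%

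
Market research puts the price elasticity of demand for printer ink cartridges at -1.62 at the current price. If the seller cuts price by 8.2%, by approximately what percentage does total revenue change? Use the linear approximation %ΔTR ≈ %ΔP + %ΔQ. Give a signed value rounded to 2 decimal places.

%ΔQ ≈ Ed × %ΔP = (-1.62) × (-8.2%) = +13.2840%
%ΔTR ≈ %ΔP + %ΔQ = (-8.2%) + (+13.2840%) = +5.0840%

+5.08%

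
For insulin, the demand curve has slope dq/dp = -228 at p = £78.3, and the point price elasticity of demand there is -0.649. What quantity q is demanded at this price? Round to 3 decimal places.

Ed = (dq/dp)·(p/q) ⇒ q = (dq/dp)·p/Ed = (-228)·78.3/(-0.649) = 27507.55007…

27507.550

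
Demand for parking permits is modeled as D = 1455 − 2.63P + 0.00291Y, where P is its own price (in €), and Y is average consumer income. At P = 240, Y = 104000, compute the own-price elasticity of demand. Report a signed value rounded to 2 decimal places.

-0.56

At the given values, D = 1455 − 2.63(240) + 0.00291(104000) = 1126.44.
∂D/∂P = −2.63.
E = (-2.63) × (240/1126.44) = -0.5603…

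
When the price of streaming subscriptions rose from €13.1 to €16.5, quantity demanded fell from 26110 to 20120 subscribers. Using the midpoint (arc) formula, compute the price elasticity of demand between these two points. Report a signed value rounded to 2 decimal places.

%ΔQ = (20120 − 26110) / [(26110 + 20120)/2] = -5990/23115 = -0.259139…
%ΔP = (16.5 − 13.1) / [(13.1 + 16.5)/2] = 3.4/14.8 = 0.229729…
Arc Ed = %ΔQ / %ΔP = (-5990/23115) / (3.4/14.8) = -1.1280…

-1.13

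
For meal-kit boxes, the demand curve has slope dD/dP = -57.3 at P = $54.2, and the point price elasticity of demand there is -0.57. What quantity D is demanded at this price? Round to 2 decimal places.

Ed = (dD/dP)·(P/D) ⇒ D = (dD/dP)·P/Ed = (-57.3)·54.2/(-0.57) = 5448.5263…

5448.53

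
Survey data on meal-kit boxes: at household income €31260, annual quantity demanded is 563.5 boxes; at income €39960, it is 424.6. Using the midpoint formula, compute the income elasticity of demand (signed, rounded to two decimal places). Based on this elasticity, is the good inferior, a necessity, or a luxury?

-1.15; inferior

%ΔQ = (424.6 − 563.5)/[( 563.5 + 424.6)/2] = -138.9/494.05 = -0.281145…
%ΔIncome = (39960 − 31260)/[( 31260 + 39960)/2] = 8700/35610 = 0.244313…
E_income = (-138.9/494.05) / (8700/35610) = -1.1507…
E_income < 0 ⇒ inferior good.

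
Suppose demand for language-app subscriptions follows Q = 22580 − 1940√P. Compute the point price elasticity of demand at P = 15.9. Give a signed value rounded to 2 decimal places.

-0.26

dQ/dP = −1940/(2√P) = -243.261. At P = 15.9, Q = 14844.3.
Ed = (dQ/dP)·(P/Q) = (-243.261) × (15.9/14844.3) = -0.2605…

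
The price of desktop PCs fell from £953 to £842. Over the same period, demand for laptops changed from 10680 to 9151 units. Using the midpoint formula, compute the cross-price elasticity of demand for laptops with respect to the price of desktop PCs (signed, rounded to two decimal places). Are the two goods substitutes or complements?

1.25; substitutes

%ΔQ_{laptops} = (9151 − 10680)/avg = -1529/9915.5 = -0.154203…
%ΔP_{desktop PCs} = (842 − 953)/avg = -111/897.5 = -0.123676…
E_cross = (-1529/9915.5) / (-111/897.5) = 1.2468…
E_cross > 0 ⇒ the goods are substitutes.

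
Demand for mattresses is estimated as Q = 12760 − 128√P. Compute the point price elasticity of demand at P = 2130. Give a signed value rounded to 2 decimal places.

-0.43

dQ/dP = −128/(2√P) = -1.38672. At P = 2130, Q = 6852.55.
Ed = (dQ/dP)·(P/Q) = (-1.38672) × (2130/6852.55) = -0.4310…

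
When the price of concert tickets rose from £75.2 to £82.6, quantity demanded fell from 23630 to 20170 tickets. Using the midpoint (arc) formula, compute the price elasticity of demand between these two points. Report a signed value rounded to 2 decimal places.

%ΔQ = (20170 − 23630) / [(23630 + 20170)/2] = -3460/21900 = -0.157990…
%ΔP = (82.6 − 75.2) / [(75.2 + 82.6)/2] = 7.4/78.9 = 0.093789…
Arc Ed = %ΔQ / %ΔP = (-3460/21900) / (7.4/78.9) = -1.6845…

-1.68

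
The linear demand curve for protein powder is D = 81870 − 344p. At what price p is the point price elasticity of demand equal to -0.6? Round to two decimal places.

89.25

Ed = −344p/(81870 − 344p). Set this equal to -0.6:
344p = 0.6·(81870 − 344p) ⇒ 344p(1 + 0.6) = 0.6·81870
p = 0.6·81870 / (344·1.6) = 89.2478…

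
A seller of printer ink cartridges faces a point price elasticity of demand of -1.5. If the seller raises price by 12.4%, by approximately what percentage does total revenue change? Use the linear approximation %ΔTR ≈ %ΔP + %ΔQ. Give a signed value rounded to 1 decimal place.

%ΔQ ≈ Ed × %ΔP = (-1.5) × (+12.4%) = -18.6000%
%ΔTR ≈ %ΔP + %ΔQ = (+12.4%) + (-18.6000%) = -6.2000%

-6.2%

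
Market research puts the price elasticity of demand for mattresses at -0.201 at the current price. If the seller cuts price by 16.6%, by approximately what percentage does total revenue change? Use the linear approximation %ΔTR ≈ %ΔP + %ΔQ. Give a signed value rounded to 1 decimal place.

-13.3%

%ΔQ ≈ Ed × %ΔP = (-0.201) × (-16.6%) = +3.3366%
%ΔTR ≈ %ΔP + %ΔQ = (-16.6%) + (+3.3366%) = -13.2634%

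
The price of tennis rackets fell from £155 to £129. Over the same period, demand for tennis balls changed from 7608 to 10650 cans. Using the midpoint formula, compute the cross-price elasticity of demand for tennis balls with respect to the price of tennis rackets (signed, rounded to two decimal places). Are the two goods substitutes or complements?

-1.82; complements

%ΔQ_{tennis balls} = (10650 − 7608)/avg = 3042/9129 = 0.333223…
%ΔP_{tennis rackets} = (129 − 155)/avg = -26/142 = -0.183098…
E_cross = (3042/9129) / (-26/142) = -1.8199…
E_cross < 0 ⇒ the goods are complements.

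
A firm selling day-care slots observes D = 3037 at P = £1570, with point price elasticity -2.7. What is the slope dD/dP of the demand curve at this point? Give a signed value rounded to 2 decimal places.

-5.22

Ed = (dD/dP)·(P/D) ⇒ dD/dP = Ed·D/P = (-2.7)·3037/1570 = -5.2228…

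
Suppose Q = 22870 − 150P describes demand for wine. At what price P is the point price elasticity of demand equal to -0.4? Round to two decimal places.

Ed = −150P/(22870 − 150P). Set this equal to -0.4:
150P = 0.4·(22870 − 150P) ⇒ 150P(1 + 0.4) = 0.4·22870
P = 0.4·22870 / (150·1.4) = 43.5619…

43.56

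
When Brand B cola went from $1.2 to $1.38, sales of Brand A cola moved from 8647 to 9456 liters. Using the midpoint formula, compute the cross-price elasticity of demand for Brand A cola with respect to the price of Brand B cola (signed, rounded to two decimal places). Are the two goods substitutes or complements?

0.64; substitutes

%ΔQ_{Brand A cola} = (9456 − 8647)/avg = 809/9051.5 = 0.089377…
%ΔP_{Brand B cola} = (1.38 − 1.2)/avg = 0.18/1.29 = 0.139534…
E_cross = (809/9051.5) / (0.18/1.29) = 0.6405…
E_cross > 0 ⇒ the goods are substitutes.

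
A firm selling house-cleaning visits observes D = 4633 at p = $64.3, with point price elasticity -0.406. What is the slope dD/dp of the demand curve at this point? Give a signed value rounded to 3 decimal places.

-29.253

Ed = (dD/dp)·(p/D) ⇒ dD/dp = Ed·D/p = (-0.406)·4633/64.3 = -29.25346…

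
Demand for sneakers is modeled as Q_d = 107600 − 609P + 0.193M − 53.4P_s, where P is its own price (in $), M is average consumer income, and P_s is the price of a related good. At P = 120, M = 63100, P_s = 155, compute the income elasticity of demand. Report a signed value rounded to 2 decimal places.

At the given values, Q_d = 107600 − 609(120) + 0.193(63100) − 53.4(155) = 38421.3.
∂Q_d/∂M = 0.193.
E = (0.193) × (63100/38421.3) = 0.3169…

0.32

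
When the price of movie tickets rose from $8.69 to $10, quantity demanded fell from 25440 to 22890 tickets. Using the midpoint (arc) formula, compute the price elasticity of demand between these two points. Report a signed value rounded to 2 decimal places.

-0.75

%ΔQ = (22890 − 25440) / [(25440 + 22890)/2] = -2550/24165 = -0.105524…
%ΔP = (10 − 8.69) / [(8.69 + 10)/2] = 1.31/9.345 = 0.140181…
Arc Ed = %ΔQ / %ΔP = (-2550/24165) / (1.31/9.345) = -0.7527…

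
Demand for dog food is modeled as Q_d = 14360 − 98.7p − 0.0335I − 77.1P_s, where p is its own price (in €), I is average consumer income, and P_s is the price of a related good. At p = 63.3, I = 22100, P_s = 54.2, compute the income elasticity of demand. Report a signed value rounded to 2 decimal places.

-0.23

At the given values, Q_d = 14360 − 98.7(63.3) − 0.0335(22100) − 77.1(54.2) = 3193.12.
∂Q_d/∂I = -0.0335.
E = (-0.0335) × (22100/3193.12) = -0.2318…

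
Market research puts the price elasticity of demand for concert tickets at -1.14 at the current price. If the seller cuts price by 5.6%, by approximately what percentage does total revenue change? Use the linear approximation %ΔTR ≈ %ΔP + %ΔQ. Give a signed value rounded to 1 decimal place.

+0.8%

%ΔQ ≈ Ed × %ΔP = (-1.14) × (-5.6%) = +6.3840%
%ΔTR ≈ %ΔP + %ΔQ = (-5.6%) + (+6.3840%) = +0.7840%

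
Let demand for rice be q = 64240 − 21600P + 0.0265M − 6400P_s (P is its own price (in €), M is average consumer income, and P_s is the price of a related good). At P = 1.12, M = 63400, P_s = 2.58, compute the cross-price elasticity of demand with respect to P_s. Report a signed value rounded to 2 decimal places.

-0.65

At the given values, q = 64240 − 21600(1.12) + 0.0265(63400) − 6400(2.58) = 25216.1.
∂q/∂P_s = -6400.
E = (-6400) × (2.58/25216.1) = -0.6548…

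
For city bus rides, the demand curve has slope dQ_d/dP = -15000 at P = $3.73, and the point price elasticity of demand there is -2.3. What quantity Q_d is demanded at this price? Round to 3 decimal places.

24326.087

Ed = (dQ_d/dP)·(P/Q_d) ⇒ Q_d = (dQ_d/dP)·P/Ed = (-15000)·3.73/(-2.3) = 24326.08695…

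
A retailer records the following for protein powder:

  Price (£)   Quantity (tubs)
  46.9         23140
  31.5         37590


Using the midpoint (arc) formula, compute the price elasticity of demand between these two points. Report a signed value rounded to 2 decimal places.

-1.21

%ΔQ = (37590 − 23140) / [(23140 + 37590)/2] = 14450/30365 = 0.475876…
%ΔP = (31.5 − 46.9) / [(46.9 + 31.5)/2] = -15.4/39.2 = -0.392857…
Arc Ed = %ΔQ / %ΔP = (14450/30365) / (-15.4/39.2) = -1.2113…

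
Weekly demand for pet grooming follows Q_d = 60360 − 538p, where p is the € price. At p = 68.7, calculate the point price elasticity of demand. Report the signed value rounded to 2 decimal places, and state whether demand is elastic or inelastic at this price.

dQ_d/dp = −538. At p = 68.7, Q_d = 60360 − 538(68.7) = 23399.4.
Ed = (dQ_d/dp)·(p/Q_d) = −538 × (68.7/23399.4) = -1.5795…
|Ed| = 1.58 > 1, so demand is elastic.

-1.58; elastic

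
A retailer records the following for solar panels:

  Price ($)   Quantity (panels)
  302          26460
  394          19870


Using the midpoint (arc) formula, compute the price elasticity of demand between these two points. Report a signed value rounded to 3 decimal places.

-1.076

%ΔQ = (19870 − 26460) / [(26460 + 19870)/2] = -6590/23165 = -0.284480…
%ΔP = (394 − 302) / [(302 + 394)/2] = 92/348 = 0.264367…
Arc Ed = %ΔQ / %ΔP = (-6590/23165) / (92/348) = -1.07607…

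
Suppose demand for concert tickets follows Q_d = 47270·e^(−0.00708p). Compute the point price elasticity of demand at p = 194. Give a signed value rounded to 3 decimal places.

-1.374

dQ_d/dp = −0.00708·Q_d = -84.7436. At p = 194, Q_d = 11969.4.
Ed = (dQ_d/dp)·(p/Q_d) = (-84.7436) × (194/11969.4) = -1.37352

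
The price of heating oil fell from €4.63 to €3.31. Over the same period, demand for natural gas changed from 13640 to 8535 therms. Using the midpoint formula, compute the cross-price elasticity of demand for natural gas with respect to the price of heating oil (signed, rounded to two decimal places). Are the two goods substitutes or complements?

%ΔQ_{natural gas} = (8535 − 13640)/avg = -5105/11087.5 = -0.460428…
%ΔP_{heating oil} = (3.31 − 4.63)/avg = -1.32/3.97 = -0.332493…
E_cross = (-5105/11087.5) / (-1.32/3.97) = 1.3847…
E_cross > 0 ⇒ the goods are substitutes.

1.38; substitutes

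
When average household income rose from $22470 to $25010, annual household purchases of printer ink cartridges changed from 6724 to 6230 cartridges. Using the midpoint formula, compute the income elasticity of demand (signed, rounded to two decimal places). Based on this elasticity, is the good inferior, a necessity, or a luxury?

%ΔQ = (6230 − 6724)/[( 6724 + 6230)/2] = -494/6477 = -0.076269…
%ΔIncome = (25010 − 22470)/[( 22470 + 25010)/2] = 2540/23740 = 0.106992…
E_income = (-494/6477) / (2540/23740) = -0.7128…
E_income < 0 ⇒ inferior good.

-0.71; inferior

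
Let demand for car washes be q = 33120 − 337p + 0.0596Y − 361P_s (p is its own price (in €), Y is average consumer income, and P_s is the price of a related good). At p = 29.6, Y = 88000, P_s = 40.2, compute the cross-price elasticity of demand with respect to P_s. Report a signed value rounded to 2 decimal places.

-1.05

At the given values, q = 33120 − 337(29.6) + 0.0596(88000) − 361(40.2) = 13877.4.
∂q/∂P_s = -361.
E = (-361) × (40.2/13877.4) = -1.0457…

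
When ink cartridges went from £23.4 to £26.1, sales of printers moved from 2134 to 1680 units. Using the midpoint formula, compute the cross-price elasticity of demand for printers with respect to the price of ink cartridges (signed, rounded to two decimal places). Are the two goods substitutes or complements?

%ΔQ_{printers} = (1680 − 2134)/avg = -454/1907 = -0.238070…
%ΔP_{ink cartridges} = (26.1 − 23.4)/avg = 2.7/24.75 = 0.109090…
E_cross = (-454/1907) / (2.7/24.75) = -2.1823…
E_cross < 0 ⇒ the goods are complements.

-2.18; complements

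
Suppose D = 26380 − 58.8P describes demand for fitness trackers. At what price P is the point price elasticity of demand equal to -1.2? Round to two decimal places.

244.71

Ed = −58.8P/(26380 − 58.8P). Set this equal to -1.2:
58.8P = 1.2·(26380 − 58.8P) ⇒ 58.8P(1 + 1.2) = 1.2·26380
P = 1.2·26380 / (58.8·2.2) = 244.7124…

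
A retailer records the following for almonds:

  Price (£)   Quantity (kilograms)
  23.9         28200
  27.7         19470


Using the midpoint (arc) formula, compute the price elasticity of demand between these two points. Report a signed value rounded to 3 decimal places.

-2.487

%ΔQ = (19470 − 28200) / [(28200 + 19470)/2] = -8730/23835 = -0.366268…
%ΔP = (27.7 − 23.9) / [(23.9 + 27.7)/2] = 3.8/25.8 = 0.147286…
Arc Ed = %ΔQ / %ΔP = (-8730/23835) / (3.8/25.8) = -2.48676…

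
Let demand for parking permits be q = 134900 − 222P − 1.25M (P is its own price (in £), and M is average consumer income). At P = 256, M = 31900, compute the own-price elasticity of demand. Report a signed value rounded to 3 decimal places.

-1.488

At the given values, q = 134900 − 222(256) − 1.25(31900) = 38193.
∂q/∂P = −222.
E = (-222) × (256/38193) = -1.48802…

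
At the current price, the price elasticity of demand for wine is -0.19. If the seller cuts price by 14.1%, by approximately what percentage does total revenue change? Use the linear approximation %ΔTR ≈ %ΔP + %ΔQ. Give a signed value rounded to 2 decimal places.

-11.42%

%ΔQ ≈ Ed × %ΔP = (-0.19) × (-14.1%) = +2.6790%
%ΔTR ≈ %ΔP + %ΔQ = (-14.1%) + (+2.6790%) = -11.4210%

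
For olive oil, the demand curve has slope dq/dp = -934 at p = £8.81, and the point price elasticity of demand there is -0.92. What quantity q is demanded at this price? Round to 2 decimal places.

Ed = (dq/dp)·(p/q) ⇒ q = (dq/dp)·p/Ed = (-934)·8.81/(-0.92) = 8944.0652…

8944.07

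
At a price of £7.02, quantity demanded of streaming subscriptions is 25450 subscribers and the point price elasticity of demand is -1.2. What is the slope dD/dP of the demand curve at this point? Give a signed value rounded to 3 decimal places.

Ed = (dD/dP)·(P/D) ⇒ dD/dP = Ed·D/P = (-1.2)·25450/7.02 = -4350.42735…

-4350.427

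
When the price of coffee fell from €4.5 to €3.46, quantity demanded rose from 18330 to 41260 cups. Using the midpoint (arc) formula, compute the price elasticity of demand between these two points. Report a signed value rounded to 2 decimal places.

%ΔQ = (41260 − 18330) / [(18330 + 41260)/2] = 22930/29795 = 0.769592…
%ΔP = (3.46 − 4.5) / [(4.5 + 3.46)/2] = -1.04/3.98 = -0.261306…
Arc Ed = %ΔQ / %ΔP = (22930/29795) / (-1.04/3.98) = -2.9451…

-2.95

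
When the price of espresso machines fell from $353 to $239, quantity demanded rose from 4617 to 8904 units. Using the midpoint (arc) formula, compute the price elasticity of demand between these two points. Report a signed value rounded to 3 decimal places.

-1.646

%ΔQ = (8904 − 4617) / [(4617 + 8904)/2] = 4287/6760.5 = 0.634124…
%ΔP = (239 − 353) / [(353 + 239)/2] = -114/296 = -0.385135…
Arc Ed = %ΔQ / %ΔP = (4287/6760.5) / (-114/296) = -1.64649…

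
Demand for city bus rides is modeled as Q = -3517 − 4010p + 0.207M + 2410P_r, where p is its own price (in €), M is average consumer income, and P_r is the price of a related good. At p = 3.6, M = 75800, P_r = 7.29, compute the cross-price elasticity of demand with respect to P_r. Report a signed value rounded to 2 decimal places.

At the given values, Q = -3517 − 4010(3.6) + 0.207(75800) + 2410(7.29) = 15306.5.
∂Q/∂P_r = 2410.
E = (2410) × (7.29/15306.5) = 1.1478…

1.15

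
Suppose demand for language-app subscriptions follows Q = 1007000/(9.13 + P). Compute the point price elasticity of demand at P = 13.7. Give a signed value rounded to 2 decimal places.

dQ/dP = −1007000/(9.13 + P)² = -1932.05. At P = 13.7, Q = 44108.6.
Ed = (dQ/dP)·(P/Q) = (-1932.05) × (13.7/44108.6) = -0.6000…

-0.60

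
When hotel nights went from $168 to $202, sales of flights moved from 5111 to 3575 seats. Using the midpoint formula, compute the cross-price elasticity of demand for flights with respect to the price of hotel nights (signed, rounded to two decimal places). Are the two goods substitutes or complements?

-1.92; complements

%ΔQ_{flights} = (3575 − 5111)/avg = -1536/4343 = -0.353672…
%ΔP_{hotel nights} = (202 − 168)/avg = 34/185 = 0.183783…
E_cross = (-1536/4343) / (34/185) = -1.9243…
E_cross < 0 ⇒ the goods are complements.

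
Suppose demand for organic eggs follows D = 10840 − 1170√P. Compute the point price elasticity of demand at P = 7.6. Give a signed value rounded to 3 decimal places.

dD/dP = −1170/(2√P) = -212.202. At P = 7.6, D = 7614.53.
Ed = (dD/dP)·(P/D) = (-212.202) × (7.6/7614.53) = -0.21179…

-0.212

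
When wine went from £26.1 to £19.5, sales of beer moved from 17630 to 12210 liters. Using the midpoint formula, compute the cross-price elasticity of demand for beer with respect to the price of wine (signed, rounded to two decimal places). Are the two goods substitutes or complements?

%ΔQ_{beer} = (12210 − 17630)/avg = -5420/14920 = -0.363270…
%ΔP_{wine} = (19.5 − 26.1)/avg = -6.6/22.8 = -0.289473…
E_cross = (-5420/14920) / (-6.6/22.8) = 1.2549…
E_cross > 0 ⇒ the goods are substitutes.

1.25; substitutes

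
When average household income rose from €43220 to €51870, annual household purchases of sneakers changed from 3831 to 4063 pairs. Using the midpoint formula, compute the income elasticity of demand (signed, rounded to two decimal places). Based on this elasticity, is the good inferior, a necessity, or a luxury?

0.32; necessity

%ΔQ = (4063 − 3831)/[( 3831 + 4063)/2] = 232/3947 = 0.058778…
%ΔIncome = (51870 − 43220)/[( 43220 + 51870)/2] = 8650/47545 = 0.181932…
E_income = (232/3947) / (8650/47545) = 0.3230…
0 < E_income < 1 ⇒ normal good, necessity.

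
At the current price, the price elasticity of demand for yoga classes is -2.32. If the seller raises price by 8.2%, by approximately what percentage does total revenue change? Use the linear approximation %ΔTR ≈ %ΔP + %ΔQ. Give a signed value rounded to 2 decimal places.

%ΔQ ≈ Ed × %ΔP = (-2.32) × (+8.2%) = -19.0240%
%ΔTR ≈ %ΔP + %ΔQ = (+8.2%) + (-19.0240%) = -10.8240%

-10.82%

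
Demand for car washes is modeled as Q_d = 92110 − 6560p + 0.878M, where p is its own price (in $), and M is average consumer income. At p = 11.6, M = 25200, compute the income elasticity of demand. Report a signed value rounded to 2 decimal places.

At the given values, Q_d = 92110 − 6560(11.6) + 0.878(25200) = 38139.6.
∂Q_d/∂M = 0.878.
E = (0.878) × (25200/38139.6) = 0.5801…

0.58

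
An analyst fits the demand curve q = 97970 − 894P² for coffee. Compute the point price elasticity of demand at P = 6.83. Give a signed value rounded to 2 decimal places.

dq/dP = −2·894·P = -12212.04. At P = 6.83, q = 56265.8834.
Ed = (dq/dP)·(P/q) = (-12212.04) × (6.83/56265.8834) = -1.4823…

-1.48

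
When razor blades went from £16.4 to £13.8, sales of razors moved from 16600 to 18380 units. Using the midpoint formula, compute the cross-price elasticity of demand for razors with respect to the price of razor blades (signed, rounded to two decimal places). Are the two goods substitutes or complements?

-0.59; complements

%ΔQ_{razors} = (18380 − 16600)/avg = 1780/17490 = 0.101772…
%ΔP_{razor blades} = (13.8 − 16.4)/avg = -2.6/15.1 = -0.172185…
E_cross = (1780/17490) / (-2.6/15.1) = -0.5910…
E_cross < 0 ⇒ the goods are complements.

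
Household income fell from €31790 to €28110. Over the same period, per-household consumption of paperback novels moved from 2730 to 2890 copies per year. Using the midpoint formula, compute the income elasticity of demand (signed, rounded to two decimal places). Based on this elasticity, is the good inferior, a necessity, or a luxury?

%ΔQ = (2890 − 2730)/[( 2730 + 2890)/2] = 160/2810 = 0.056939…
%ΔIncome = (28110 − 31790)/[( 31790 + 28110)/2] = -3680/29950 = -0.122871…
E_income = (160/2810) / (-3680/29950) = -0.4634…
E_income < 0 ⇒ inferior good.

-0.46; inferior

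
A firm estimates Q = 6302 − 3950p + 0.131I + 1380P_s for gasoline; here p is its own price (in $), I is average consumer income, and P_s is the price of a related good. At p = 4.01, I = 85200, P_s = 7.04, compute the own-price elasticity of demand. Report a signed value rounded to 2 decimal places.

At the given values, Q = 6302 − 3950(4.01) + 0.131(85200) + 1380(7.04) = 11338.9.
∂Q/∂p = −3950.
E = (-3950) × (4.01/11338.9) = -1.3969…

-1.40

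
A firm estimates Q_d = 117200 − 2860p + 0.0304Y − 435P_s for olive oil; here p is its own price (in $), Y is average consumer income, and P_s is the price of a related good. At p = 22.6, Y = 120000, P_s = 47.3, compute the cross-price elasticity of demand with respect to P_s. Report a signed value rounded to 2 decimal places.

-0.58

At the given values, Q_d = 117200 − 2860(22.6) + 0.0304(120000) − 435(47.3) = 35636.5.
∂Q_d/∂P_s = -435.
E = (-435) × (47.3/35636.5) = -0.5773…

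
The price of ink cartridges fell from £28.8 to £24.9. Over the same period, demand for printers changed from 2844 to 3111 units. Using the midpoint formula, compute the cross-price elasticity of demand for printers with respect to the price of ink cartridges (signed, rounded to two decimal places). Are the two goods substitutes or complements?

%ΔQ_{printers} = (3111 − 2844)/avg = 267/2977.5 = 0.089672…
%ΔP_{ink cartridges} = (24.9 − 28.8)/avg = -3.9/26.85 = -0.145251…
E_cross = (267/2977.5) / (-3.9/26.85) = -0.6173…
E_cross < 0 ⇒ the goods are complements.

-0.62; complements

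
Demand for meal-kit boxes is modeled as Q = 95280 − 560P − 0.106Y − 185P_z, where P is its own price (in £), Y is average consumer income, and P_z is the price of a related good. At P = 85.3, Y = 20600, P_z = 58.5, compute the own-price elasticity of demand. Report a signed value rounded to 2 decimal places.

-1.38

At the given values, Q = 95280 − 560(85.3) − 0.106(20600) − 185(58.5) = 34505.9.
∂Q/∂P = −560.
E = (-560) × (85.3/34505.9) = -1.3843…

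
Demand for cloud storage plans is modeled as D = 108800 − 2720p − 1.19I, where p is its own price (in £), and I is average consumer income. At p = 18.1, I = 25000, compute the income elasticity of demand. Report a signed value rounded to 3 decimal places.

-0.998

At the given values, D = 108800 − 2720(18.1) − 1.19(25000) = 29818.
∂D/∂I = -1.19.
E = (-1.19) × (25000/29818) = -0.99771…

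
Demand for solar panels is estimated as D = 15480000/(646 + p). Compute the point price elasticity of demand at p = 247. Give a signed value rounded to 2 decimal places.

dD/dp = −15480000/(646 + p)² = -19.4119. At p = 247, D = 17334.8.
Ed = (dD/dp)·(p/D) = (-19.4119) × (247/17334.8) = -0.2765…

-0.28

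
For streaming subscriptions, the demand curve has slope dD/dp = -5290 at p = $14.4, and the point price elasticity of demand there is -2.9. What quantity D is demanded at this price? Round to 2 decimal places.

26267.59

Ed = (dD/dp)·(p/D) ⇒ D = (dD/dp)·p/Ed = (-5290)·14.4/(-2.9) = 26267.5862…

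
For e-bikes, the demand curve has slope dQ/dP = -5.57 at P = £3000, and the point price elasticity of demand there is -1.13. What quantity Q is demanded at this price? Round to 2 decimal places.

Ed = (dQ/dP)·(P/Q) ⇒ Q = (dQ/dP)·P/Ed = (-5.57)·3000/(-1.13) = 14787.6106…

14787.61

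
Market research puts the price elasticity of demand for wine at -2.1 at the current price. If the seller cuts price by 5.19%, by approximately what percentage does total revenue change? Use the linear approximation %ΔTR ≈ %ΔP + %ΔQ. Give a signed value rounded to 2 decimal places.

%ΔQ ≈ Ed × %ΔP = (-2.1) × (-5.19%) = +10.8990%
%ΔTR ≈ %ΔP + %ΔQ = (-5.19%) + (+10.8990%) = +5.7090%

+5.71%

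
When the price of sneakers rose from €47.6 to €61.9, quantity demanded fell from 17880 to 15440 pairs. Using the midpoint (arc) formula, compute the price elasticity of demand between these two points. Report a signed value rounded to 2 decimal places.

-0.56

%ΔQ = (15440 − 17880) / [(17880 + 15440)/2] = -2440/16660 = -0.146458…
%ΔP = (61.9 − 47.6) / [(47.6 + 61.9)/2] = 14.3/54.75 = 0.261187…
Arc Ed = %ΔQ / %ΔP = (-2440/16660) / (14.3/54.75) = -0.5607…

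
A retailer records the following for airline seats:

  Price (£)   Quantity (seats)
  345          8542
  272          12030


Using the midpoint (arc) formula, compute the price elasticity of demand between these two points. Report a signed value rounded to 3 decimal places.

-1.433

%ΔQ = (12030 − 8542) / [(8542 + 12030)/2] = 3488/10286 = 0.339101…
%ΔP = (272 − 345) / [(345 + 272)/2] = -73/308.5 = -0.236628…
Arc Ed = %ΔQ / %ΔP = (3488/10286) / (-73/308.5) = -1.43305…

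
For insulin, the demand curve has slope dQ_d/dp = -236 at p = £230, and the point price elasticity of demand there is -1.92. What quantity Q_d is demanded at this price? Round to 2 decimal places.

Ed = (dQ_d/dp)·(p/Q_d) ⇒ Q_d = (dQ_d/dp)·p/Ed = (-236)·230/(-1.92) = 28270.8333…

28270.83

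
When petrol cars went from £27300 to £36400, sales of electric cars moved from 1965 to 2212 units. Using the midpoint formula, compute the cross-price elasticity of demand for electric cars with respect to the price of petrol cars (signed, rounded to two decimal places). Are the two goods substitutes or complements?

%ΔQ_{electric cars} = (2212 − 1965)/avg = 247/2088.5 = 0.118266…
%ΔP_{petrol cars} = (36400 − 27300)/avg = 9100/31850 = 0.285714…
E_cross = (247/2088.5) / (9100/31850) = 0.4139…
E_cross > 0 ⇒ the goods are substitutes.

0.41; substitutes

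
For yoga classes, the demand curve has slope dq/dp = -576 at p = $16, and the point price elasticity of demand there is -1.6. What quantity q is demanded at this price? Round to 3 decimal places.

5760.000

Ed = (dq/dp)·(p/q) ⇒ q = (dq/dp)·p/Ed = (-576)·16/(-1.6) = 5760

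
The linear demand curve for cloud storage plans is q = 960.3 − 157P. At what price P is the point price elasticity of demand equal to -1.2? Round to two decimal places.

3.34

Ed = −157P/(960.3 − 157P). Set this equal to -1.2:
157P = 1.2·(960.3 − 157P) ⇒ 157P(1 + 1.2) = 1.2·960.3
P = 1.2·960.3 / (157·2.2) = 3.3363…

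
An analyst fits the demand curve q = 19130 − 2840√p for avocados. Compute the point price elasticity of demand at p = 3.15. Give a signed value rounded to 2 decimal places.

dq/dp = −2840/(2√p) = -800.079. At p = 3.15, q = 14089.5.
Ed = (dq/dp)·(p/q) = (-800.079) × (3.15/14089.5) = -0.1788…

-0.18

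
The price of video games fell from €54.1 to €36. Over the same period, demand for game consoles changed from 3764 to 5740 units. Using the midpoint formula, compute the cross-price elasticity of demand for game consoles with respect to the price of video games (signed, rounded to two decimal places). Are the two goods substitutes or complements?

%ΔQ_{game consoles} = (5740 − 3764)/avg = 1976/4752 = 0.415824…
%ΔP_{video games} = (36 − 54.1)/avg = -18.1/45.05 = -0.401775…
E_cross = (1976/4752) / (-18.1/45.05) = -1.0349…
E_cross < 0 ⇒ the goods are complements.

-1.03; complements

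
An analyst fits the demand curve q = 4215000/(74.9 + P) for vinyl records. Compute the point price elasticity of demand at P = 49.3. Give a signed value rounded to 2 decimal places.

dq/dP = −4215000/(74.9 + P)² = -273.246. At P = 49.3, q = 33937.2.
Ed = (dq/dP)·(P/q) = (-273.246) × (49.3/33937.2) = -0.3969…

-0.40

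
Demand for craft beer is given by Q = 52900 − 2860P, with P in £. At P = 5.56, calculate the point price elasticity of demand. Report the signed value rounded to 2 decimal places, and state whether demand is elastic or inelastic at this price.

-0.43; inelastic

dQ/dP = −2860. At P = 5.56, Q = 52900 − 2860(5.56) = 36998.4.
Ed = (dQ/dP)·(P/Q) = −2860 × (5.56/36998.4) = -0.4297…
|Ed| = 0.43 < 1, so demand is inelastic.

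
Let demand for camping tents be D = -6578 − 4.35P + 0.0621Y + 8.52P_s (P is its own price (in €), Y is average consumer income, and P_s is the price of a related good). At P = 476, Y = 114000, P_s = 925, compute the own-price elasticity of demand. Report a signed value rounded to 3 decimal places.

At the given values, D = -6578 − 4.35(476) + 0.0621(114000) + 8.52(925) = 6311.8.
∂D/∂P = −4.35.
E = (-4.35) × (476/6311.8) = -0.32805…

-0.328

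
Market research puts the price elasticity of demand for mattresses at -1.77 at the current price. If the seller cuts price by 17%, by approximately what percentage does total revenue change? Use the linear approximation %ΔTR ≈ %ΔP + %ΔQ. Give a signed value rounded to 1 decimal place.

%ΔQ ≈ Ed × %ΔP = (-1.77) × (-17%) = +30.0900%
%ΔTR ≈ %ΔP + %ΔQ = (-17%) + (+30.0900%) = +13.0900%

+13.1%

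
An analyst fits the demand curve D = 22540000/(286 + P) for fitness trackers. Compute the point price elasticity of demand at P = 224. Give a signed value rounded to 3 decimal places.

dD/dP = −22540000/(286 + P)² = -86.659. At P = 224, D = 44196.1.
Ed = (dD/dP)·(P/D) = (-86.659) × (224/44196.1) = -0.43921…

-0.439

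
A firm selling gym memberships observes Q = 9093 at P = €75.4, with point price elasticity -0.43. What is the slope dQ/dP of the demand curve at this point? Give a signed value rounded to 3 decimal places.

Ed = (dQ/dP)·(P/Q) ⇒ dQ/dP = Ed·Q/P = (-0.43)·9093/75.4 = -51.85663…

-51.857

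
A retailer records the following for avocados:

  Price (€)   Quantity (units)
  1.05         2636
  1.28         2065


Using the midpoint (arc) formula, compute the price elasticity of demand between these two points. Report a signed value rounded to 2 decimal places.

%ΔQ = (2065 − 2636) / [(2636 + 2065)/2] = -571/2350.5 = -0.242927…
%ΔP = (1.28 − 1.05) / [(1.05 + 1.28)/2] = 0.23/1.165 = 0.197424…
Arc Ed = %ΔQ / %ΔP = (-571/2350.5) / (0.23/1.165) = -1.2304…

-1.23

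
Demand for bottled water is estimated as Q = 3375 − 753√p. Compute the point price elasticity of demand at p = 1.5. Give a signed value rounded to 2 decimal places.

dQ/dp = −753/(2√p) = -307.411. At p = 1.5, Q = 2452.77.
Ed = (dQ/dp)·(p/Q) = (-307.411) × (1.5/2452.77) = -0.1879…

-0.19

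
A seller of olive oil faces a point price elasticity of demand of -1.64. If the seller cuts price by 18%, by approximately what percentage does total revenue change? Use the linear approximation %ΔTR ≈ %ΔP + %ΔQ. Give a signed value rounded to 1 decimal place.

%ΔQ ≈ Ed × %ΔP = (-1.64) × (-18%) = +29.5200%
%ΔTR ≈ %ΔP + %ΔQ = (-18%) + (+29.5200%) = +11.5200%

+11.5%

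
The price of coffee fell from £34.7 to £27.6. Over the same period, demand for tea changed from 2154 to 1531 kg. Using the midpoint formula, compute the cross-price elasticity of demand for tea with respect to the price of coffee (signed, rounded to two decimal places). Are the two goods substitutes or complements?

1.48; substitutes

%ΔQ_{tea} = (1531 − 2154)/avg = -623/1842.5 = -0.338127…
%ΔP_{coffee} = (27.6 − 34.7)/avg = -7.1/31.15 = -0.227929…
E_cross = (-623/1842.5) / (-7.1/31.15) = 1.4834…
E_cross > 0 ⇒ the goods are substitutes.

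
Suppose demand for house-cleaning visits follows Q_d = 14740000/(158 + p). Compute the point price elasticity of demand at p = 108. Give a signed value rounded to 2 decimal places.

-0.41

dQ_d/dp = −14740000/(158 + p)² = -208.322. At p = 108, Q_d = 55413.5.
Ed = (dQ_d/dp)·(p/Q_d) = (-208.322) × (108/55413.5) = -0.4060…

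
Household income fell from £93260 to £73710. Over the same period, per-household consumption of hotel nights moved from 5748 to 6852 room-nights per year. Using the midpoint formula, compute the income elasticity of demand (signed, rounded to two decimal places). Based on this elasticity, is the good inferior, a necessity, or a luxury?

%ΔQ = (6852 − 5748)/[( 5748 + 6852)/2] = 1104/6300 = 0.175238…
%ΔIncome = (73710 − 93260)/[( 93260 + 73710)/2] = -19550/83485 = -0.234173…
E_income = (1104/6300) / (-19550/83485) = -0.7483…
E_income < 0 ⇒ inferior good.

-0.75; inferior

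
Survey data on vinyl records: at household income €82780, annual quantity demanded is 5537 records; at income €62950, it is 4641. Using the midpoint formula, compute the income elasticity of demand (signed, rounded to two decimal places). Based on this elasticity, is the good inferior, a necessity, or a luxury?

0.65; necessity

%ΔQ = (4641 − 5537)/[( 5537 + 4641)/2] = -896/5089 = -0.176066…
%ΔIncome = (62950 − 82780)/[( 82780 + 62950)/2] = -19830/72865 = -0.272147…
E_income = (-896/5089) / (-19830/72865) = 0.6469…
0 < E_income < 1 ⇒ normal good, necessity.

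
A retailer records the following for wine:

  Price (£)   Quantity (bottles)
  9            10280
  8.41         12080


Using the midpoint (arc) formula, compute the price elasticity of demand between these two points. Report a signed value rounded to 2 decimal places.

-2.38

%ΔQ = (12080 − 10280) / [(10280 + 12080)/2] = 1800/11180 = 0.161001…
%ΔP = (8.41 − 9) / [(9 + 8.41)/2] = -0.59/8.705 = -0.067777…
Arc Ed = %ΔQ / %ΔP = (1800/11180) / (-0.59/8.705) = -2.3754…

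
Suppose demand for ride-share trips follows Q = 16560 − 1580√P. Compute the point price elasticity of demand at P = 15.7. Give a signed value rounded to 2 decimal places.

-0.30

dQ/dP = −1580/(2√P) = -199.378. At P = 15.7, Q = 10299.5.
Ed = (dQ/dP)·(P/Q) = (-199.378) × (15.7/10299.5) = -0.3039…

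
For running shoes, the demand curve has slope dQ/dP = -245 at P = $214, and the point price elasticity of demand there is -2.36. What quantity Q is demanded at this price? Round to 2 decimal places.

Ed = (dQ/dP)·(P/Q) ⇒ Q = (dQ/dP)·P/Ed = (-245)·214/(-2.36) = 22216.1016…

22216.10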